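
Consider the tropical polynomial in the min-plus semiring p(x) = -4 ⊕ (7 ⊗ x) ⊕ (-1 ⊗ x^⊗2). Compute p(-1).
p(-1) = -4

A tropical monomial a ⊗ x^⊗i evaluates to a + i · x. Evaluating each term at x = -1:
  Term 0 contributes -4 + 0 · -1 = -4
  Term 1 contributes 7 + 1 · -1 = 6
  Term 2 contributes -1 + 2 · -1 = -3
p(-1) = ⊕ of these = min[-4, 6, -3] = -4.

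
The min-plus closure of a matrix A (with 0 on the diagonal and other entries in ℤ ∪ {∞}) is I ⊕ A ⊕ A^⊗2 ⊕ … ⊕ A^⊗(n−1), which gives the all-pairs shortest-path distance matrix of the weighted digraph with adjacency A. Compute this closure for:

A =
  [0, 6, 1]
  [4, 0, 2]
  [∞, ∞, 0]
Closure =
  [0, 6, 1]
  [4, 0, 2]
  [∞, ∞, 0]

This is the Floyd-Warshall all-pairs shortest-path computation. For each intermediate vertex k = 0, 1, …, 2, update dist[i][j] ← min(dist[i][j], dist[i][k] + dist[k][j]). The final matrix gives, for each (i, j), the minimum total weight of any directed path from i to j (possibly empty when i = j).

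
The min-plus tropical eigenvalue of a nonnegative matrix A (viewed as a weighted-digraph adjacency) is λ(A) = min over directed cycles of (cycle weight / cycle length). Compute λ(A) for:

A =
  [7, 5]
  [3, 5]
λ(A) = 4

Enumerate directed cycles and compute their means (weight / length). Sample:
  cycle 0 → 0: weight = 7, length = 1, mean = 7/1 ≈ 7.000
  cycle 1 → 1: weight = 5, length = 1, mean = 5/1 ≈ 5.000
  cycle 0 → 1 → 0: weight = 8, length = 2, mean = 8/2 ≈ 4.000
  cycle 1 → 0 → 1: weight = 8, length = 2, mean = 8/2 ≈ 4.000
Minimum mean = 4.000, attained e.g. along the cycle 0 → 1 → 0 with weight 8 and length 2. So λ(A) = 8/2 = 4.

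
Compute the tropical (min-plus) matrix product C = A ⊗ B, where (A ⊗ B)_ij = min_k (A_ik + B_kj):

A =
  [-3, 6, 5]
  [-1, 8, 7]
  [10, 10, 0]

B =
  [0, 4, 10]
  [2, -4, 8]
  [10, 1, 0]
A ⊗ B =
  [-3, 1, 5]
  [-1, 3, 7]
  [10, 1, 0]

Apply the min-plus product entry-by-entry:
  C[0][0] = min over k of (A[0][0] + B[0][0] = -3 + 0 = -3, A[0][1] + B[1][0] = 6 + 2 = 8, A[0][2] + B[2][0] = 5 + 10 = 15) = -3 (attained at k = 0)
  C[0][1] = min over k of (A[0][0] + B[0][1] = -3 + 4 = 1, A[0][1] + B[1][1] = 6 + -4 = 2, A[0][2] + B[2][1] = 5 + 1 = 6) = 1 (attained at k = 0)
  C[0][2] = min over k of (A[0][0] + B[0][2] = -3 + 10 = 7, A[0][1] + B[1][2] = 6 + 8 = 14, A[0][2] + B[2][2] = 5 + 0 = 5) = 5 (attained at k = 2)
  C[1][0] = min over k of (A[1][0] + B[0][0] = -1 + 0 = -1, A[1][1] + B[1][0] = 8 + 2 = 10, A[1][2] + B[2][0] = 7 + 10 = 17) = -1 (attained at k = 0)
  C[1][1] = min over k of (A[1][0] + B[0][1] = -1 + 4 = 3, A[1][1] + B[1][1] = 8 + -4 = 4, A[1][2] + B[2][1] = 7 + 1 = 8) = 3 (attained at k = 0)
  C[1][2] = min over k of (A[1][0] + B[0][2] = -1 + 10 = 9, A[1][1] + B[1][2] = 8 + 8 = 16, A[1][2] + B[2][2] = 7 + 0 = 7) = 7 (attained at k = 2)
  C[2][0] = min over k of (A[2][0] + B[0][0] = 10 + 0 = 10, A[2][1] + B[1][0] = 10 + 2 = 12, A[2][2] + B[2][0] = 0 + 10 = 10) = 10 (attained at k = 0)
  C[2][1] = min over k of (A[2][0] + B[0][1] = 10 + 4 = 14, A[2][1] + B[1][1] = 10 + -4 = 6, A[2][2] + B[2][1] = 0 + 1 = 1) = 1 (attained at k = 2)
  C[2][2] = min over k of (A[2][0] + B[0][2] = 10 + 10 = 20, A[2][1] + B[1][2] = 10 + 8 = 18, A[2][2] + B[2][2] = 0 + 0 = 0) = 0 (attained at k = 2)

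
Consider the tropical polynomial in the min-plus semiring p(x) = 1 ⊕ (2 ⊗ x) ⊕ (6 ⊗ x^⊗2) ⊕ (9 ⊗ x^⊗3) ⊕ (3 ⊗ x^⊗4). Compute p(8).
p(8) = 1

A tropical monomial a ⊗ x^⊗i evaluates to a + i · x. Evaluating each term at x = 8:
  Term 0 contributes 1 + 0 · 8 = 1
  Term 1 contributes 2 + 1 · 8 = 10
  Term 2 contributes 6 + 2 · 8 = 22
  Term 3 contributes 9 + 3 · 8 = 33
  Term 4 contributes 3 + 4 · 8 = 35
p(8) = ⊕ of these = min[1, 10, 22, 33, 35] = 1.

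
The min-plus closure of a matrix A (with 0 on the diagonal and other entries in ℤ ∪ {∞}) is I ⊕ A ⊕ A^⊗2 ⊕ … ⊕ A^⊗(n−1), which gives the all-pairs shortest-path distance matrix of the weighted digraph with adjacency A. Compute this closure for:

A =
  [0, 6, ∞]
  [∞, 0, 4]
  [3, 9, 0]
Closure =
  [0, 6, 10]
  [7, 0, 4]
  [3, 9, 0]

This is the Floyd-Warshall all-pairs shortest-path computation. For each intermediate vertex k = 0, 1, …, 2, update dist[i][j] ← min(dist[i][j], dist[i][k] + dist[k][j]). The final matrix gives, for each (i, j), the minimum total weight of any directed path from i to j (possibly empty when i = j).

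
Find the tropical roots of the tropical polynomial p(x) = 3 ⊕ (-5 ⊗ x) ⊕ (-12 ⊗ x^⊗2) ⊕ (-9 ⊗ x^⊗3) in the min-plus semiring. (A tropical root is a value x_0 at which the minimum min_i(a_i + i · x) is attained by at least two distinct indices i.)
Roots: {-3, 7, 8}

Each tropical root is a break point of the lower envelope of the lines y = a_i + i · x (there are 4 lines, with slopes 0, 1, ..., 3). Only the lines that attain the minimum somewhere contribute to roots; other lines are dominated. Here the surviving (envelope) indices are i = 3, i = 2, i = 1, i = 0.
Intersections between consecutive envelope lines give the roots: for adjacent envelope indices i < j the intersection is x = (a_i − a_j) / (j − i). Reading off the sorted break points: {-3, 7, 8}.
Verification: at each break x_0, at least two indices attain the minimum of min_i(a_i + i · x_0).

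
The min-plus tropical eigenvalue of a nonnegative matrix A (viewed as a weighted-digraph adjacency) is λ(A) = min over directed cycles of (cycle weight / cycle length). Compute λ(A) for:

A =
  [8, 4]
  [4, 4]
λ(A) = 4

Enumerate directed cycles and compute their means (weight / length). Sample:
  cycle 0 → 0: weight = 8, length = 1, mean = 8/1 ≈ 8.000
  cycle 1 → 1: weight = 4, length = 1, mean = 4/1 ≈ 4.000
  cycle 0 → 1 → 0: weight = 8, length = 2, mean = 8/2 ≈ 4.000
  cycle 1 → 0 → 1: weight = 8, length = 2, mean = 8/2 ≈ 4.000
Minimum mean = 4.000, attained e.g. along the cycle 1 → 1 with weight 4 and length 1. So λ(A) = 4/1 = 4.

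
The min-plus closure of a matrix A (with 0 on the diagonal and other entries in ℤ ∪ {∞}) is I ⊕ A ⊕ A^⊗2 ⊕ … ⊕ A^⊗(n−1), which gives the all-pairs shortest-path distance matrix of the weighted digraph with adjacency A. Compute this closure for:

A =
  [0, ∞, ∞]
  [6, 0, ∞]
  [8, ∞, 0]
Closure =
  [0, ∞, ∞]
  [6, 0, ∞]
  [8, ∞, 0]

This is the Floyd-Warshall all-pairs shortest-path computation. For each intermediate vertex k = 0, 1, …, 2, update dist[i][j] ← min(dist[i][j], dist[i][k] + dist[k][j]). The final matrix gives, for each (i, j), the minimum total weight of any directed path from i to j (possibly empty when i = j).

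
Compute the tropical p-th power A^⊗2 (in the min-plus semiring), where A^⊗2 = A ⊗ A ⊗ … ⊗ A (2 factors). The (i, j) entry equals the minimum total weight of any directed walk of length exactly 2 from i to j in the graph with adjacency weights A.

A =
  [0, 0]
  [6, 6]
A^⊗2 =
  [0, 0]
  [6, 6]

Each entry (A^⊗2)_ij equals the minimum over all length-2 walks i = v_0 → v_1 → … → v_2 = j of Σ_t A[v_t][v_{t+1}]. For example, for (i, j) = (0, 1) we minimise over 2 possible intermediate vertex sequences; the minimum is 0, attained along the walk 0 → 0 → 1.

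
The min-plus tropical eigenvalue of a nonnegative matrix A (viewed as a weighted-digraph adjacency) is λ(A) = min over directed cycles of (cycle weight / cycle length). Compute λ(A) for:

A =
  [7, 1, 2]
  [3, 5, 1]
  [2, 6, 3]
λ(A) = 4/3

Enumerate directed cycles and compute their means (weight / length). Sample:
  cycle 0 → 0: weight = 7, length = 1, mean = 7/1 ≈ 7.000
  cycle 1 → 1: weight = 5, length = 1, mean = 5/1 ≈ 5.000
  cycle 2 → 2: weight = 3, length = 1, mean = 3/1 ≈ 3.000
  cycle 0 → 1 → 0: weight = 4, length = 2, mean = 4/2 ≈ 2.000
  cycle 0 → 2 → 0: weight = 4, length = 2, mean = 4/2 ≈ 2.000
  cycle 1 → 0 → 1: weight = 4, length = 2, mean = 4/2 ≈ 2.000
Minimum mean = 1.333, attained e.g. along the cycle 0 → 1 → 2 → 0 with weight 4 and length 3. So λ(A) = 4/3 = 4/3.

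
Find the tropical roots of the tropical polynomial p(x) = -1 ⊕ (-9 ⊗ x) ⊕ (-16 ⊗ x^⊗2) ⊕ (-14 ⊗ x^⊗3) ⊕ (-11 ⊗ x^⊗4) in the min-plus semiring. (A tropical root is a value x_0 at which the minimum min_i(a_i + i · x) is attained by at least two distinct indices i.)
Roots: {-3, -2, 7, 8}

Each tropical root is a break point of the lower envelope of the lines y = a_i + i · x (there are 5 lines, with slopes 0, 1, ..., 4). Only the lines that attain the minimum somewhere contribute to roots; other lines are dominated. Here the surviving (envelope) indices are i = 4, i = 3, i = 2, i = 1, i = 0.
Intersections between consecutive envelope lines give the roots: for adjacent envelope indices i < j the intersection is x = (a_i − a_j) / (j − i). Reading off the sorted break points: {-3, -2, 7, 8}.
Verification: at each break x_0, at least two indices attain the minimum of min_i(a_i + i · x_0).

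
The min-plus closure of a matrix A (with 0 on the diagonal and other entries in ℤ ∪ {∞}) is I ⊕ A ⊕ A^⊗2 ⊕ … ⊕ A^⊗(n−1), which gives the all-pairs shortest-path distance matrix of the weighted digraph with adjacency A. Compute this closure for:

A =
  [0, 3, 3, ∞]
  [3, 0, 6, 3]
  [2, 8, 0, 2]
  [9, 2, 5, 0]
Closure =
  [0, 3, 3, 5]
  [3, 0, 6, 3]
  [2, 4, 0, 2]
  [5, 2, 5, 0]

This is the Floyd-Warshall all-pairs shortest-path computation. For each intermediate vertex k = 0, 1, …, 3, update dist[i][j] ← min(dist[i][j], dist[i][k] + dist[k][j]). The final matrix gives, for each (i, j), the minimum total weight of any directed path from i to j (possibly empty when i = j).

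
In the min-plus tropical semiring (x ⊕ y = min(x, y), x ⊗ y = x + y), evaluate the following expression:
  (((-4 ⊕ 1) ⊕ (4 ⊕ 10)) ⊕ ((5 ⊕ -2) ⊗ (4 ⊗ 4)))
(((-4 ⊕ 1) ⊕ (4 ⊕ 10)) ⊕ ((5 ⊕ -2) ⊗ (4 ⊗ 4))) = -4

Expand innermost to outermost. Recall ⊕ takes the minimum of its arguments and ⊗ takes their sum. Working out the expression (((-4 ⊕ 1) ⊕ (4 ⊕ 10)) ⊕ ((5 ⊕ -2) ⊗ (4 ⊗ 4))) gives -4.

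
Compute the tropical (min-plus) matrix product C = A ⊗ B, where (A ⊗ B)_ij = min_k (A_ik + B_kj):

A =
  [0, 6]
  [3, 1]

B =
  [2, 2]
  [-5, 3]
A ⊗ B =
  [1, 2]
  [-4, 4]

Apply the min-plus product entry-by-entry:
  C[0][0] = min over k of (A[0][0] + B[0][0] = 0 + 2 = 2, A[0][1] + B[1][0] = 6 + -5 = 1) = 1 (attained at k = 1)
  C[0][1] = min over k of (A[0][0] + B[0][1] = 0 + 2 = 2, A[0][1] + B[1][1] = 6 + 3 = 9) = 2 (attained at k = 0)
  C[1][0] = min over k of (A[1][0] + B[0][0] = 3 + 2 = 5, A[1][1] + B[1][0] = 1 + -5 = -4) = -4 (attained at k = 1)
  C[1][1] = min over k of (A[1][0] + B[0][1] = 3 + 2 = 5, A[1][1] + B[1][1] = 1 + 3 = 4) = 4 (attained at k = 1)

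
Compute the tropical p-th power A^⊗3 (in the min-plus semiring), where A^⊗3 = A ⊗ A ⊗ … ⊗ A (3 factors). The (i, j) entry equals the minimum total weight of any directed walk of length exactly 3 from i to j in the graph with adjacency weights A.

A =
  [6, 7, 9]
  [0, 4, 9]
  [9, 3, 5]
A^⊗3 =
  [11, 14, 16]
  [7, 11, 13]
  [7, 10, 12]

Each entry (A^⊗3)_ij equals the minimum over all length-3 walks i = v_0 → v_1 → … → v_3 = j of Σ_t A[v_t][v_{t+1}]. For example, for (i, j) = (0, 2) we minimise over 9 possible intermediate vertex sequences; the minimum is 16, attained along the walk 0 → 1 → 0 → 2.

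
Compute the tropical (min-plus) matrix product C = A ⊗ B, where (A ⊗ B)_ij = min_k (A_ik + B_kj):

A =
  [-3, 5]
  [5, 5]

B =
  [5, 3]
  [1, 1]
A ⊗ B =
  [2, 0]
  [6, 6]

Apply the min-plus product entry-by-entry:
  C[0][0] = min over k of (A[0][0] + B[0][0] = -3 + 5 = 2, A[0][1] + B[1][0] = 5 + 1 = 6) = 2 (attained at k = 0)
  C[0][1] = min over k of (A[0][0] + B[0][1] = -3 + 3 = 0, A[0][1] + B[1][1] = 5 + 1 = 6) = 0 (attained at k = 0)
  C[1][0] = min over k of (A[1][0] + B[0][0] = 5 + 5 = 10, A[1][1] + B[1][0] = 5 + 1 = 6) = 6 (attained at k = 1)
  C[1][1] = min over k of (A[1][0] + B[0][1] = 5 + 3 = 8, A[1][1] + B[1][1] = 5 + 1 = 6) = 6 (attained at k = 1)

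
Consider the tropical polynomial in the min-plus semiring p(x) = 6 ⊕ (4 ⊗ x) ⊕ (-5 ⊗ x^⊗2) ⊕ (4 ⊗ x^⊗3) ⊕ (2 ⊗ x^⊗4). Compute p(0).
p(0) = -5

A tropical monomial a ⊗ x^⊗i evaluates to a + i · x. Evaluating each term at x = 0:
  Term 0 contributes 6 + 0 · 0 = 6
  Term 1 contributes 4 + 1 · 0 = 4
  Term 2 contributes -5 + 2 · 0 = -5
  Term 3 contributes 4 + 3 · 0 = 4
  Term 4 contributes 2 + 4 · 0 = 2
p(0) = ⊕ of these = min[6, 4, -5, 4, 2] = -5.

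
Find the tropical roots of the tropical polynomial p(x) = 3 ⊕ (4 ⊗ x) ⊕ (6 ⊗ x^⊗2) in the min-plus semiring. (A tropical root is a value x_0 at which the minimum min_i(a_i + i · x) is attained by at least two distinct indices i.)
Roots: {-2, -1}

Each tropical root is a break point of the lower envelope of the lines y = a_i + i · x (there are 3 lines, with slopes 0, 1, ..., 2). Only the lines that attain the minimum somewhere contribute to roots; other lines are dominated. Here the surviving (envelope) indices are i = 2, i = 1, i = 0.
Intersections between consecutive envelope lines give the roots: for adjacent envelope indices i < j the intersection is x = (a_i − a_j) / (j − i). Reading off the sorted break points: {-2, -1}.
Verification: at each break x_0, at least two indices attain the minimum of min_i(a_i + i · x_0).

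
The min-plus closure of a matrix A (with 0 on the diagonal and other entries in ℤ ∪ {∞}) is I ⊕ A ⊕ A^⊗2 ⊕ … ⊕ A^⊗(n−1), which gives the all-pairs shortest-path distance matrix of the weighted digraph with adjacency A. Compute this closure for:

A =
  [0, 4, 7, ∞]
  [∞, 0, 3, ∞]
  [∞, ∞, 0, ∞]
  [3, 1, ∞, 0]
Closure =
  [0, 4, 7, ∞]
  [∞, 0, 3, ∞]
  [∞, ∞, 0, ∞]
  [3, 1, 4, 0]

This is the Floyd-Warshall all-pairs shortest-path computation. For each intermediate vertex k = 0, 1, …, 3, update dist[i][j] ← min(dist[i][j], dist[i][k] + dist[k][j]). The final matrix gives, for each (i, j), the minimum total weight of any directed path from i to j (possibly empty when i = j).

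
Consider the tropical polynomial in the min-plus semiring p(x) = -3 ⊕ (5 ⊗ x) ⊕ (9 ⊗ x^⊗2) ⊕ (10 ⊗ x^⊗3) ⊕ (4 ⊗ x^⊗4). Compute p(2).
p(2) = -3

A tropical monomial a ⊗ x^⊗i evaluates to a + i · x. Evaluating each term at x = 2:
  Term 0 contributes -3 + 0 · 2 = -3
  Term 1 contributes 5 + 1 · 2 = 7
  Term 2 contributes 9 + 2 · 2 = 13
  Term 3 contributes 10 + 3 · 2 = 16
  Term 4 contributes 4 + 4 · 2 = 12
p(2) = ⊕ of these = min[-3, 7, 13, 16, 12] = -3.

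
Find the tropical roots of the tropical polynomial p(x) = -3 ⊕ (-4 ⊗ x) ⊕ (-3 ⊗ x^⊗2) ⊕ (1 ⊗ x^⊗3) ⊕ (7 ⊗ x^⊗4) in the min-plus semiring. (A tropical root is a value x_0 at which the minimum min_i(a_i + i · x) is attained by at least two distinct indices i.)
Roots: {-6, -4, -1, 1}

Each tropical root is a break point of the lower envelope of the lines y = a_i + i · x (there are 5 lines, with slopes 0, 1, ..., 4). Only the lines that attain the minimum somewhere contribute to roots; other lines are dominated. Here the surviving (envelope) indices are i = 4, i = 3, i = 2, i = 1, i = 0.
Intersections between consecutive envelope lines give the roots: for adjacent envelope indices i < j the intersection is x = (a_i − a_j) / (j − i). Reading off the sorted break points: {-6, -4, -1, 1}.
Verification: at each break x_0, at least two indices attain the minimum of min_i(a_i + i · x_0).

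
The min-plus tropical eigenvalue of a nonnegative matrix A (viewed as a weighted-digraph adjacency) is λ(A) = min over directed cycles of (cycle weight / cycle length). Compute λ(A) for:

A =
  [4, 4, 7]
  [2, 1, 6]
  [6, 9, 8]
λ(A) = 1

Enumerate directed cycles and compute their means (weight / length). Sample:
  cycle 0 → 0: weight = 4, length = 1, mean = 4/1 ≈ 4.000
  cycle 1 → 1: weight = 1, length = 1, mean = 1/1 ≈ 1.000
  cycle 2 → 2: weight = 8, length = 1, mean = 8/1 ≈ 8.000
  cycle 0 → 1 → 0: weight = 6, length = 2, mean = 6/2 ≈ 3.000
  cycle 0 → 2 → 0: weight = 13, length = 2, mean = 13/2 ≈ 6.500
  cycle 1 → 0 → 1: weight = 6, length = 2, mean = 6/2 ≈ 3.000
Minimum mean = 1.000, attained e.g. along the cycle 1 → 1 with weight 1 and length 1. So λ(A) = 1/1 = 1.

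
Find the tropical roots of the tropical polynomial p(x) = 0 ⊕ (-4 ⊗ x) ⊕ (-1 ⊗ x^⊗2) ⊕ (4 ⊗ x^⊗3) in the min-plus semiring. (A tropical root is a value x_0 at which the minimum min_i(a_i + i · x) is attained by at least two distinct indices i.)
Roots: {-5, -3, 4}

Each tropical root is a break point of the lower envelope of the lines y = a_i + i · x (there are 4 lines, with slopes 0, 1, ..., 3). Only the lines that attain the minimum somewhere contribute to roots; other lines are dominated. Here the surviving (envelope) indices are i = 3, i = 2, i = 1, i = 0.
Intersections between consecutive envelope lines give the roots: for adjacent envelope indices i < j the intersection is x = (a_i − a_j) / (j − i). Reading off the sorted break points: {-5, -3, 4}.
Verification: at each break x_0, at least two indices attain the minimum of min_i(a_i + i · x_0).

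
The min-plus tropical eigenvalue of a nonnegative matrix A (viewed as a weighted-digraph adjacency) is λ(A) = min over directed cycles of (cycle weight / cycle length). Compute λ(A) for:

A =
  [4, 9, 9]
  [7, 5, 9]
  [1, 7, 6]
λ(A) = 4

Enumerate directed cycles and compute their means (weight / length). Sample:
  cycle 0 → 0: weight = 4, length = 1, mean = 4/1 ≈ 4.000
  cycle 1 → 1: weight = 5, length = 1, mean = 5/1 ≈ 5.000
  cycle 2 → 2: weight = 6, length = 1, mean = 6/1 ≈ 6.000
  cycle 0 → 1 → 0: weight = 16, length = 2, mean = 16/2 ≈ 8.000
  cycle 0 → 2 → 0: weight = 10, length = 2, mean = 10/2 ≈ 5.000
  cycle 1 → 0 → 1: weight = 16, length = 2, mean = 16/2 ≈ 8.000
Minimum mean = 4.000, attained e.g. along the cycle 0 → 0 with weight 4 and length 1. So λ(A) = 4/1 = 4.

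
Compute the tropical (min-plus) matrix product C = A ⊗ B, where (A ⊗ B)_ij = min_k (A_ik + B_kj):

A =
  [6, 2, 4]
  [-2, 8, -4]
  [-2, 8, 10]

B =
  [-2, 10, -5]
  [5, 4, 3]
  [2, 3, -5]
A ⊗ B =
  [4, 6, -1]
  [-4, -1, -9]
  [-4, 8, -7]

Apply the min-plus product entry-by-entry:
  C[0][0] = min over k of (A[0][0] + B[0][0] = 6 + -2 = 4, A[0][1] + B[1][0] = 2 + 5 = 7, A[0][2] + B[2][0] = 4 + 2 = 6) = 4 (attained at k = 0)
  C[0][1] = min over k of (A[0][0] + B[0][1] = 6 + 10 = 16, A[0][1] + B[1][1] = 2 + 4 = 6, A[0][2] + B[2][1] = 4 + 3 = 7) = 6 (attained at k = 1)
  C[0][2] = min over k of (A[0][0] + B[0][2] = 6 + -5 = 1, A[0][1] + B[1][2] = 2 + 3 = 5, A[0][2] + B[2][2] = 4 + -5 = -1) = -1 (attained at k = 2)
  C[1][0] = min over k of (A[1][0] + B[0][0] = -2 + -2 = -4, A[1][1] + B[1][0] = 8 + 5 = 13, A[1][2] + B[2][0] = -4 + 2 = -2) = -4 (attained at k = 0)
  C[1][1] = min over k of (A[1][0] + B[0][1] = -2 + 10 = 8, A[1][1] + B[1][1] = 8 + 4 = 12, A[1][2] + B[2][1] = -4 + 3 = -1) = -1 (attained at k = 2)
  C[1][2] = min over k of (A[1][0] + B[0][2] = -2 + -5 = -7, A[1][1] + B[1][2] = 8 + 3 = 11, A[1][2] + B[2][2] = -4 + -5 = -9) = -9 (attained at k = 2)
  C[2][0] = min over k of (A[2][0] + B[0][0] = -2 + -2 = -4, A[2][1] + B[1][0] = 8 + 5 = 13, A[2][2] + B[2][0] = 10 + 2 = 12) = -4 (attained at k = 0)
  C[2][1] = min over k of (A[2][0] + B[0][1] = -2 + 10 = 8, A[2][1] + B[1][1] = 8 + 4 = 12, A[2][2] + B[2][1] = 10 + 3 = 13) = 8 (attained at k = 0)
  C[2][2] = min over k of (A[2][0] + B[0][2] = -2 + -5 = -7, A[2][1] + B[1][2] = 8 + 3 = 11, A[2][2] + B[2][2] = 10 + -5 = 5) = -7 (attained at k = 0)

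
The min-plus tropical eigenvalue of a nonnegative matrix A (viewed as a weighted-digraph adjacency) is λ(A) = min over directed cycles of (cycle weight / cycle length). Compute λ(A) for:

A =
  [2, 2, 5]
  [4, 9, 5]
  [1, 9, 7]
λ(A) = 2

Enumerate directed cycles and compute their means (weight / length). Sample:
  cycle 0 → 0: weight = 2, length = 1, mean = 2/1 ≈ 2.000
  cycle 1 → 1: weight = 9, length = 1, mean = 9/1 ≈ 9.000
  cycle 2 → 2: weight = 7, length = 1, mean = 7/1 ≈ 7.000
  cycle 0 → 1 → 0: weight = 6, length = 2, mean = 6/2 ≈ 3.000
  cycle 0 → 2 → 0: weight = 6, length = 2, mean = 6/2 ≈ 3.000
  cycle 1 → 0 → 1: weight = 6, length = 2, mean = 6/2 ≈ 3.000
Minimum mean = 2.000, attained e.g. along the cycle 0 → 0 with weight 2 and length 1. So λ(A) = 2/1 = 2.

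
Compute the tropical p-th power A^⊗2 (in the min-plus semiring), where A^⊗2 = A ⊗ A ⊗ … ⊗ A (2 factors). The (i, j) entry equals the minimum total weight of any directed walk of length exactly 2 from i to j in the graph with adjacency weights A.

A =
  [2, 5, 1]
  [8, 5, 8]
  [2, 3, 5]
A^⊗2 =
  [3, 4, 3]
  [10, 10, 9]
  [4, 7, 3]

Each entry (A^⊗2)_ij equals the minimum over all length-2 walks i = v_0 → v_1 → … → v_2 = j of Σ_t A[v_t][v_{t+1}]. For example, for (i, j) = (0, 2) we minimise over 3 possible intermediate vertex sequences; the minimum is 3, attained along the walk 0 → 0 → 2.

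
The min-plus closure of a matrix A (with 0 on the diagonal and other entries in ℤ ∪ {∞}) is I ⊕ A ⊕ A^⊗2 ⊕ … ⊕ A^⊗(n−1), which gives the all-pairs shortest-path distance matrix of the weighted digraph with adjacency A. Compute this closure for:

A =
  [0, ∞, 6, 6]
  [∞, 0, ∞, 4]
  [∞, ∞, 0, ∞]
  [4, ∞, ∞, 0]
Closure =
  [0, ∞, 6, 6]
  [8, 0, 14, 4]
  [∞, ∞, 0, ∞]
  [4, ∞, 10, 0]

This is the Floyd-Warshall all-pairs shortest-path computation. For each intermediate vertex k = 0, 1, …, 3, update dist[i][j] ← min(dist[i][j], dist[i][k] + dist[k][j]). The final matrix gives, for each (i, j), the minimum total weight of any directed path from i to j (possibly empty when i = j).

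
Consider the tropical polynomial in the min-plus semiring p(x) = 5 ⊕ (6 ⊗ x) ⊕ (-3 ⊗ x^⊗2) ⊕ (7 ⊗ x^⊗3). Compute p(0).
p(0) = -3

A tropical monomial a ⊗ x^⊗i evaluates to a + i · x. Evaluating each term at x = 0:
  Term 0 contributes 5 + 0 · 0 = 5
  Term 1 contributes 6 + 1 · 0 = 6
  Term 2 contributes -3 + 2 · 0 = -3
  Term 3 contributes 7 + 3 · 0 = 7
p(0) = ⊕ of these = min[5, 6, -3, 7] = -3.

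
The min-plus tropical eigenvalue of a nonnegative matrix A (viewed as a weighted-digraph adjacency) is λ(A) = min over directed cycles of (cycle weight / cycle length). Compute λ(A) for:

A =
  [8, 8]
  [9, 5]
λ(A) = 5

Enumerate directed cycles and compute their means (weight / length). Sample:
  cycle 0 → 0: weight = 8, length = 1, mean = 8/1 ≈ 8.000
  cycle 1 → 1: weight = 5, length = 1, mean = 5/1 ≈ 5.000
  cycle 0 → 1 → 0: weight = 17, length = 2, mean = 17/2 ≈ 8.500
  cycle 1 → 0 → 1: weight = 17, length = 2, mean = 17/2 ≈ 8.500
Minimum mean = 5.000, attained e.g. along the cycle 1 → 1 with weight 5 and length 1. So λ(A) = 5/1 = 5.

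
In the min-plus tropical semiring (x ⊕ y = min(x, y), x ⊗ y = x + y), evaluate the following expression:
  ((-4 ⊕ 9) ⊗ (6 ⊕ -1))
((-4 ⊕ 9) ⊗ (6 ⊕ -1)) = -5

Expand innermost to outermost. Recall ⊕ takes the minimum of its arguments and ⊗ takes their sum. Working out the expression ((-4 ⊕ 9) ⊗ (6 ⊕ -1)) gives -5.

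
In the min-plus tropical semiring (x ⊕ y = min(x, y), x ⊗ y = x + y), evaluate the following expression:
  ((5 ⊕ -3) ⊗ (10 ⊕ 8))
((5 ⊕ -3) ⊗ (10 ⊕ 8)) = 5

Expand innermost to outermost. Recall ⊕ takes the minimum of its arguments and ⊗ takes their sum. Working out the expression ((5 ⊕ -3) ⊗ (10 ⊕ 8)) gives 5.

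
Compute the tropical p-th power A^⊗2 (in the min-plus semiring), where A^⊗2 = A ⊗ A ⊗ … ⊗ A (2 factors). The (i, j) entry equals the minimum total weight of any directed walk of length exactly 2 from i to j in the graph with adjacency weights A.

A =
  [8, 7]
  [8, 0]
A^⊗2 =
  [15, 7]
  [8, 0]

Each entry (A^⊗2)_ij equals the minimum over all length-2 walks i = v_0 → v_1 → … → v_2 = j of Σ_t A[v_t][v_{t+1}]. For example, for (i, j) = (0, 1) we minimise over 2 possible intermediate vertex sequences; the minimum is 7, attained along the walk 0 → 1 → 1.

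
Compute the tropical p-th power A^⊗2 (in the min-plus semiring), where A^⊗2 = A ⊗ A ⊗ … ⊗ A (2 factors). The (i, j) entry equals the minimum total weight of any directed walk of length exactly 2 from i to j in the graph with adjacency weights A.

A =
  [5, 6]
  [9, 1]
A^⊗2 =
  [10, 7]
  [10, 2]

Each entry (A^⊗2)_ij equals the minimum over all length-2 walks i = v_0 → v_1 → … → v_2 = j of Σ_t A[v_t][v_{t+1}]. For example, for (i, j) = (0, 1) we minimise over 2 possible intermediate vertex sequences; the minimum is 7, attained along the walk 0 → 1 → 1.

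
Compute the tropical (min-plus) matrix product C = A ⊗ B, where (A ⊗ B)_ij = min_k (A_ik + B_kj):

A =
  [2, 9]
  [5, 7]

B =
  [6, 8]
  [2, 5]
A ⊗ B =
  [8, 10]
  [9, 12]

Apply the min-plus product entry-by-entry:
  C[0][0] = min over k of (A[0][0] + B[0][0] = 2 + 6 = 8, A[0][1] + B[1][0] = 9 + 2 = 11) = 8 (attained at k = 0)
  C[0][1] = min over k of (A[0][0] + B[0][1] = 2 + 8 = 10, A[0][1] + B[1][1] = 9 + 5 = 14) = 10 (attained at k = 0)
  C[1][0] = min over k of (A[1][0] + B[0][0] = 5 + 6 = 11, A[1][1] + B[1][0] = 7 + 2 = 9) = 9 (attained at k = 1)
  C[1][1] = min over k of (A[1][0] + B[0][1] = 5 + 8 = 13, A[1][1] + B[1][1] = 7 + 5 = 12) = 12 (attained at k = 1)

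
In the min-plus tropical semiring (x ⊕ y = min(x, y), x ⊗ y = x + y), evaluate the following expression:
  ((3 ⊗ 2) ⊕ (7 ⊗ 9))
((3 ⊗ 2) ⊕ (7 ⊗ 9)) = 5

Expand innermost to outermost. Recall ⊕ takes the minimum of its arguments and ⊗ takes their sum. Working out the expression ((3 ⊗ 2) ⊕ (7 ⊗ 9)) gives 5.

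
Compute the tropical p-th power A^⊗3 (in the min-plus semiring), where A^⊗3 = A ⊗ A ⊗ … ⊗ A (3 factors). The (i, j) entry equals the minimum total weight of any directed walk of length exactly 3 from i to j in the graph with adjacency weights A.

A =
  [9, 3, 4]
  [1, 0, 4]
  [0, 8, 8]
A^⊗3 =
  [4, 3, 7]
  [1, 0, 4]
  [4, 3, 7]

Each entry (A^⊗3)_ij equals the minimum over all length-3 walks i = v_0 → v_1 → … → v_3 = j of Σ_t A[v_t][v_{t+1}]. For example, for (i, j) = (0, 2) we minimise over 9 possible intermediate vertex sequences; the minimum is 7, attained along the walk 0 → 1 → 1 → 2.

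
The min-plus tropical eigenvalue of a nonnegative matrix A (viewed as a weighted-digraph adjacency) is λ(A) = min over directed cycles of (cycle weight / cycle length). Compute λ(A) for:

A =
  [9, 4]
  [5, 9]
λ(A) = 9/2

Enumerate directed cycles and compute their means (weight / length). Sample:
  cycle 0 → 0: weight = 9, length = 1, mean = 9/1 ≈ 9.000
  cycle 1 → 1: weight = 9, length = 1, mean = 9/1 ≈ 9.000
  cycle 0 → 1 → 0: weight = 9, length = 2, mean = 9/2 ≈ 4.500
  cycle 1 → 0 → 1: weight = 9, length = 2, mean = 9/2 ≈ 4.500
Minimum mean = 4.500, attained e.g. along the cycle 0 → 1 → 0 with weight 9 and length 2. So λ(A) = 9/2 = 9/2.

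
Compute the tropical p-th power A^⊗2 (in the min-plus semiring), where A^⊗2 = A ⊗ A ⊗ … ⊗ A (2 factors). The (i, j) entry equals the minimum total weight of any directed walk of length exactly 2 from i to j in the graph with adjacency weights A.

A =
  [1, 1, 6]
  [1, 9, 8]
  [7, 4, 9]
A^⊗2 =
  [2, 2, 7]
  [2, 2, 7]
  [5, 8, 12]

Each entry (A^⊗2)_ij equals the minimum over all length-2 walks i = v_0 → v_1 → … → v_2 = j of Σ_t A[v_t][v_{t+1}]. For example, for (i, j) = (0, 2) we minimise over 3 possible intermediate vertex sequences; the minimum is 7, attained along the walk 0 → 0 → 2.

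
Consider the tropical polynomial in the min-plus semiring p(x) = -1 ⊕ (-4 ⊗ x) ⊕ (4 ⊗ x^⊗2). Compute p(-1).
p(-1) = -5

A tropical monomial a ⊗ x^⊗i evaluates to a + i · x. Evaluating each term at x = -1:
  Term 0 contributes -1 + 0 · -1 = -1
  Term 1 contributes -4 + 1 · -1 = -5
  Term 2 contributes 4 + 2 · -1 = 2
p(-1) = ⊕ of these = min[-1, -5, 2] = -5.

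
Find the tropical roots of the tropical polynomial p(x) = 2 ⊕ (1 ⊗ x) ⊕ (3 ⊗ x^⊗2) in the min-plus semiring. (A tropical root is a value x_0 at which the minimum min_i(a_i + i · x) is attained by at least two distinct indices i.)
Roots: {-2, 1}

Each tropical root is a break point of the lower envelope of the lines y = a_i + i · x (there are 3 lines, with slopes 0, 1, ..., 2). Only the lines that attain the minimum somewhere contribute to roots; other lines are dominated. Here the surviving (envelope) indices are i = 2, i = 1, i = 0.
Intersections between consecutive envelope lines give the roots: for adjacent envelope indices i < j the intersection is x = (a_i − a_j) / (j − i). Reading off the sorted break points: {-2, 1}.
Verification: at each break x_0, at least two indices attain the minimum of min_i(a_i + i · x_0).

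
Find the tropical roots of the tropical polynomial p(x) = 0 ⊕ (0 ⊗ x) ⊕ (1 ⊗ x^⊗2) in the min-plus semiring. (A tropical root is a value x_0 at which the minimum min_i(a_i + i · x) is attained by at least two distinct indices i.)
Roots: {-1, 0}

Each tropical root is a break point of the lower envelope of the lines y = a_i + i · x (there are 3 lines, with slopes 0, 1, ..., 2). Only the lines that attain the minimum somewhere contribute to roots; other lines are dominated. Here the surviving (envelope) indices are i = 2, i = 1, i = 0.
Intersections between consecutive envelope lines give the roots: for adjacent envelope indices i < j the intersection is x = (a_i − a_j) / (j − i). Reading off the sorted break points: {-1, 0}.
Verification: at each break x_0, at least two indices attain the minimum of min_i(a_i + i · x_0).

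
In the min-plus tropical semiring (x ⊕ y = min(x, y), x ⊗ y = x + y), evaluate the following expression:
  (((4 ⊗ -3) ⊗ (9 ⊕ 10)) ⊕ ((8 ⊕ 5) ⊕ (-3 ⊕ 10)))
(((4 ⊗ -3) ⊗ (9 ⊕ 10)) ⊕ ((8 ⊕ 5) ⊕ (-3 ⊕ 10))) = -3

Expand innermost to outermost. Recall ⊕ takes the minimum of its arguments and ⊗ takes their sum. Working out the expression (((4 ⊗ -3) ⊗ (9 ⊕ 10)) ⊕ ((8 ⊕ 5) ⊕ (-3 ⊕ 10))) gives -3.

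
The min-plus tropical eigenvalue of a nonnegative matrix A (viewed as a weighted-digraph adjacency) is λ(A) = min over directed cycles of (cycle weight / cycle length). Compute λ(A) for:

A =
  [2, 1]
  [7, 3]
λ(A) = 2

Enumerate directed cycles and compute their means (weight / length). Sample:
  cycle 0 → 0: weight = 2, length = 1, mean = 2/1 ≈ 2.000
  cycle 1 → 1: weight = 3, length = 1, mean = 3/1 ≈ 3.000
  cycle 0 → 1 → 0: weight = 8, length = 2, mean = 8/2 ≈ 4.000
  cycle 1 → 0 → 1: weight = 8, length = 2, mean = 8/2 ≈ 4.000
Minimum mean = 2.000, attained e.g. along the cycle 0 → 0 with weight 2 and length 1. So λ(A) = 2/1 = 2.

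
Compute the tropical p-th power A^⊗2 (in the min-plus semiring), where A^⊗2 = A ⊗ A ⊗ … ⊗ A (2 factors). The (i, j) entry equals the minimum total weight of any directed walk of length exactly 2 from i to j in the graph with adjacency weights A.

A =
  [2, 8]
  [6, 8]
A^⊗2 =
  [4, 10]
  [8, 14]

Each entry (A^⊗2)_ij equals the minimum over all length-2 walks i = v_0 → v_1 → … → v_2 = j of Σ_t A[v_t][v_{t+1}]. For example, for (i, j) = (0, 1) we minimise over 2 possible intermediate vertex sequences; the minimum is 10, attained along the walk 0 → 0 → 1.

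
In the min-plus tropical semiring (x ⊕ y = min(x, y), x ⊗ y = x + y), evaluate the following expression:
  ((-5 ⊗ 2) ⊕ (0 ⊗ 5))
((-5 ⊗ 2) ⊕ (0 ⊗ 5)) = -3

Expand innermost to outermost. Recall ⊕ takes the minimum of its arguments and ⊗ takes their sum. Working out the expression ((-5 ⊗ 2) ⊕ (0 ⊗ 5)) gives -3.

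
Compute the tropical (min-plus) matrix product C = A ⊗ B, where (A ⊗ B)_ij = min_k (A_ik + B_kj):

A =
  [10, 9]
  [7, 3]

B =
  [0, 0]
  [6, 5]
A ⊗ B =
  [10, 10]
  [7, 7]

Apply the min-plus product entry-by-entry:
  C[0][0] = min over k of (A[0][0] + B[0][0] = 10 + 0 = 10, A[0][1] + B[1][0] = 9 + 6 = 15) = 10 (attained at k = 0)
  C[0][1] = min over k of (A[0][0] + B[0][1] = 10 + 0 = 10, A[0][1] + B[1][1] = 9 + 5 = 14) = 10 (attained at k = 0)
  C[1][0] = min over k of (A[1][0] + B[0][0] = 7 + 0 = 7, A[1][1] + B[1][0] = 3 + 6 = 9) = 7 (attained at k = 0)
  C[1][1] = min over k of (A[1][0] + B[0][1] = 7 + 0 = 7, A[1][1] + B[1][1] = 3 + 5 = 8) = 7 (attained at k = 0)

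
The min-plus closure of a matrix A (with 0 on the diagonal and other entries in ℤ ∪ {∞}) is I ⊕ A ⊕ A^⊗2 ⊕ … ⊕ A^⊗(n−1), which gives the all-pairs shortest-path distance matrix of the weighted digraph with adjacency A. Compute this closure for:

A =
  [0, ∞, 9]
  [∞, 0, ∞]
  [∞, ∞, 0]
Closure =
  [0, ∞, 9]
  [∞, 0, ∞]
  [∞, ∞, 0]

This is the Floyd-Warshall all-pairs shortest-path computation. For each intermediate vertex k = 0, 1, …, 2, update dist[i][j] ← min(dist[i][j], dist[i][k] + dist[k][j]). The final matrix gives, for each (i, j), the minimum total weight of any directed path from i to j (possibly empty when i = j).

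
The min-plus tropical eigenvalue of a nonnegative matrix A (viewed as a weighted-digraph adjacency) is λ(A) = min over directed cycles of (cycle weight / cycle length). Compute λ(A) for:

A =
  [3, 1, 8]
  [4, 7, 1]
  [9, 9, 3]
λ(A) = 5/2

Enumerate directed cycles and compute their means (weight / length). Sample:
  cycle 0 → 0: weight = 3, length = 1, mean = 3/1 ≈ 3.000
  cycle 1 → 1: weight = 7, length = 1, mean = 7/1 ≈ 7.000
  cycle 2 → 2: weight = 3, length = 1, mean = 3/1 ≈ 3.000
  cycle 0 → 1 → 0: weight = 5, length = 2, mean = 5/2 ≈ 2.500
  cycle 0 → 2 → 0: weight = 17, length = 2, mean = 17/2 ≈ 8.500
  cycle 1 → 0 → 1: weight = 5, length = 2, mean = 5/2 ≈ 2.500
Minimum mean = 2.500, attained e.g. along the cycle 0 → 1 → 0 with weight 5 and length 2. So λ(A) = 5/2 = 5/2.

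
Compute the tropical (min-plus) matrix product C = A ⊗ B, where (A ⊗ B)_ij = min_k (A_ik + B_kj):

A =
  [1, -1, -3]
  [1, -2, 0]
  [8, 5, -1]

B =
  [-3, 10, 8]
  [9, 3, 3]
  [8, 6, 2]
A ⊗ B =
  [-2, 2, -1]
  [-2, 1, 1]
  [5, 5, 1]

Apply the min-plus product entry-by-entry:
  C[0][0] = min over k of (A[0][0] + B[0][0] = 1 + -3 = -2, A[0][1] + B[1][0] = -1 + 9 = 8, A[0][2] + B[2][0] = -3 + 8 = 5) = -2 (attained at k = 0)
  C[0][1] = min over k of (A[0][0] + B[0][1] = 1 + 10 = 11, A[0][1] + B[1][1] = -1 + 3 = 2, A[0][2] + B[2][1] = -3 + 6 = 3) = 2 (attained at k = 1)
  C[0][2] = min over k of (A[0][0] + B[0][2] = 1 + 8 = 9, A[0][1] + B[1][2] = -1 + 3 = 2, A[0][2] + B[2][2] = -3 + 2 = -1) = -1 (attained at k = 2)
  C[1][0] = min over k of (A[1][0] + B[0][0] = 1 + -3 = -2, A[1][1] + B[1][0] = -2 + 9 = 7, A[1][2] + B[2][0] = 0 + 8 = 8) = -2 (attained at k = 0)
  C[1][1] = min over k of (A[1][0] + B[0][1] = 1 + 10 = 11, A[1][1] + B[1][1] = -2 + 3 = 1, A[1][2] + B[2][1] = 0 + 6 = 6) = 1 (attained at k = 1)
  C[1][2] = min over k of (A[1][0] + B[0][2] = 1 + 8 = 9, A[1][1] + B[1][2] = -2 + 3 = 1, A[1][2] + B[2][2] = 0 + 2 = 2) = 1 (attained at k = 1)
  C[2][0] = min over k of (A[2][0] + B[0][0] = 8 + -3 = 5, A[2][1] + B[1][0] = 5 + 9 = 14, A[2][2] + B[2][0] = -1 + 8 = 7) = 5 (attained at k = 0)
  C[2][1] = min over k of (A[2][0] + B[0][1] = 8 + 10 = 18, A[2][1] + B[1][1] = 5 + 3 = 8, A[2][2] + B[2][1] = -1 + 6 = 5) = 5 (attained at k = 2)
  C[2][2] = min over k of (A[2][0] + B[0][2] = 8 + 8 = 16, A[2][1] + B[1][2] = 5 + 3 = 8, A[2][2] + B[2][2] = -1 + 2 = 1) = 1 (attained at k = 2)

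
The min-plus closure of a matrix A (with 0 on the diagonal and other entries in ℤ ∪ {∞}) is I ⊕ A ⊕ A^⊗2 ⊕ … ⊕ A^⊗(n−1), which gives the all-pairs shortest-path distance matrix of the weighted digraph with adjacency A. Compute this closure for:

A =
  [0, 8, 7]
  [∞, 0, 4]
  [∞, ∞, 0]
Closure =
  [0, 8, 7]
  [∞, 0, 4]
  [∞, ∞, 0]

This is the Floyd-Warshall all-pairs shortest-path computation. For each intermediate vertex k = 0, 1, …, 2, update dist[i][j] ← min(dist[i][j], dist[i][k] + dist[k][j]). The final matrix gives, for each (i, j), the minimum total weight of any directed path from i to j (possibly empty when i = j).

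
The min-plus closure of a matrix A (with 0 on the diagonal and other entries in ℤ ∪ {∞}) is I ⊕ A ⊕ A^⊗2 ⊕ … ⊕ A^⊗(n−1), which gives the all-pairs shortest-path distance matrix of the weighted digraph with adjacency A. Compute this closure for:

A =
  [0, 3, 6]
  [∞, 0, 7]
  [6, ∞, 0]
Closure =
  [0, 3, 6]
  [13, 0, 7]
  [6, 9, 0]

This is the Floyd-Warshall all-pairs shortest-path computation. For each intermediate vertex k = 0, 1, …, 2, update dist[i][j] ← min(dist[i][j], dist[i][k] + dist[k][j]). The final matrix gives, for each (i, j), the minimum total weight of any directed path from i to j (possibly empty when i = j).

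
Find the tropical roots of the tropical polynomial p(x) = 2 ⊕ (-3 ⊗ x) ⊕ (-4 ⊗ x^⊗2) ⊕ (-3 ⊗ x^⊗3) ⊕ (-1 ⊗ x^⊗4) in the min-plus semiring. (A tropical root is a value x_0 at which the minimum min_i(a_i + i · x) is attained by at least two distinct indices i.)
Roots: {-2, -1, 1, 5}

Each tropical root is a break point of the lower envelope of the lines y = a_i + i · x (there are 5 lines, with slopes 0, 1, ..., 4). Only the lines that attain the minimum somewhere contribute to roots; other lines are dominated. Here the surviving (envelope) indices are i = 4, i = 3, i = 2, i = 1, i = 0.
Intersections between consecutive envelope lines give the roots: for adjacent envelope indices i < j the intersection is x = (a_i − a_j) / (j − i). Reading off the sorted break points: {-2, -1, 1, 5}.
Verification: at each break x_0, at least two indices attain the minimum of min_i(a_i + i · x_0).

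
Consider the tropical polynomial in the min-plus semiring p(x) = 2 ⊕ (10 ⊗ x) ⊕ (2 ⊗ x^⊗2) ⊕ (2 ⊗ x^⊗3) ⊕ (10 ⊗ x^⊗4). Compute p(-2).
p(-2) = -4

A tropical monomial a ⊗ x^⊗i evaluates to a + i · x. Evaluating each term at x = -2:
  Term 0 contributes 2 + 0 · -2 = 2
  Term 1 contributes 10 + 1 · -2 = 8
  Term 2 contributes 2 + 2 · -2 = -2
  Term 3 contributes 2 + 3 · -2 = -4
  Term 4 contributes 10 + 4 · -2 = 2
p(-2) = ⊕ of these = min[2, 8, -2, -4, 2] = -4.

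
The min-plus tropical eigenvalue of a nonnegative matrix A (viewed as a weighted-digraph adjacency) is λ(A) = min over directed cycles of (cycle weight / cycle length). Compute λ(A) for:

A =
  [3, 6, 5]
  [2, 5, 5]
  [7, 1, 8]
λ(A) = 8/3

Enumerate directed cycles and compute their means (weight / length). Sample:
  cycle 0 → 0: weight = 3, length = 1, mean = 3/1 ≈ 3.000
  cycle 1 → 1: weight = 5, length = 1, mean = 5/1 ≈ 5.000
  cycle 2 → 2: weight = 8, length = 1, mean = 8/1 ≈ 8.000
  cycle 0 → 1 → 0: weight = 8, length = 2, mean = 8/2 ≈ 4.000
  cycle 0 → 2 → 0: weight = 12, length = 2, mean = 12/2 ≈ 6.000
  cycle 1 → 0 → 1: weight = 8, length = 2, mean = 8/2 ≈ 4.000
Minimum mean = 2.667, attained e.g. along the cycle 0 → 2 → 1 → 0 with weight 8 and length 3. So λ(A) = 8/3 = 8/3.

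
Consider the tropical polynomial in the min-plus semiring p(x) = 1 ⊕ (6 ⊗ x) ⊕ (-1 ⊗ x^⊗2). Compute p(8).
p(8) = 1

A tropical monomial a ⊗ x^⊗i evaluates to a + i · x. Evaluating each term at x = 8:
  Term 0 contributes 1 + 0 · 8 = 1
  Term 1 contributes 6 + 1 · 8 = 14
  Term 2 contributes -1 + 2 · 8 = 15
p(8) = ⊕ of these = min[1, 14, 15] = 1.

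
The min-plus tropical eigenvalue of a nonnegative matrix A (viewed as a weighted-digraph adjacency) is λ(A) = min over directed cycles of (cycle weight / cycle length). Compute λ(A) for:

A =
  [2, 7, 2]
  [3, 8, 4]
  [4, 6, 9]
λ(A) = 2

Enumerate directed cycles and compute their means (weight / length). Sample:
  cycle 0 → 0: weight = 2, length = 1, mean = 2/1 ≈ 2.000
  cycle 1 → 1: weight = 8, length = 1, mean = 8/1 ≈ 8.000
  cycle 2 → 2: weight = 9, length = 1, mean = 9/1 ≈ 9.000
  cycle 0 → 1 → 0: weight = 10, length = 2, mean = 10/2 ≈ 5.000
  cycle 0 → 2 → 0: weight = 6, length = 2, mean = 6/2 ≈ 3.000
  cycle 1 → 0 → 1: weight = 10, length = 2, mean = 10/2 ≈ 5.000
Minimum mean = 2.000, attained e.g. along the cycle 0 → 0 with weight 2 and length 1. So λ(A) = 2/1 = 2.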